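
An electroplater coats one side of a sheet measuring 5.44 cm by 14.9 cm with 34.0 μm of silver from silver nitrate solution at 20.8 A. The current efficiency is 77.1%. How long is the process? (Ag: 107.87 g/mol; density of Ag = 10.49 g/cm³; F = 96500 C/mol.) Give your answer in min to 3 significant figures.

2.69 min

Plated area = 5.44 × 14.9 = 81.06 cm²
Volume = 81.06 × 34.0×10⁻⁴ cm = 0.2756 cm³
m(Ag) = 0.2756 × 10.49 = 2.891 g
n(Ag) = 2.891 / 107.87 = 0.02680 mol; n(e⁻) = 0.02680 mol
Q = 0.02680 × 96500 / 0.771 = 3354 C
t = 3354 / 20.8 = 161.3 s = 2.69 min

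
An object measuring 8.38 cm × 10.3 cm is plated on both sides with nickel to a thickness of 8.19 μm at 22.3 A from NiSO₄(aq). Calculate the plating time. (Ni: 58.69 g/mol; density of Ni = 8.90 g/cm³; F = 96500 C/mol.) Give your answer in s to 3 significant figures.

Plated area = 2 × 8.38 × 10.3 = 172.6 cm²
Volume = 172.6 × 8.19×10⁻⁴ cm = 0.1414 cm³
m(Ni) = 0.1414 × 8.90 = 1.258 g
n(Ni) = 1.258 / 58.69 = 0.02143 mol; n(e⁻) = 2 × 0.02143 = 0.04286 mol
Q = 0.04286 × 96500 = 4136 C
t = 4136 / 22.3 = 185.5 s

186 s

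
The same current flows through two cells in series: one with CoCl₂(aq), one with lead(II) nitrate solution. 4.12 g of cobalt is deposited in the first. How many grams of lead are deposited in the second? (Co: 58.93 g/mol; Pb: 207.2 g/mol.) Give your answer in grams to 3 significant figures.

n(Co) = 4.12 / 58.93 = 0.06991 mol
Co²⁺ + 2e⁻ → Co, so n(e⁻) = 2 × 0.06991 = 0.1398 mol
Since the cells are in series, n(e⁻) in the Pb cell is also 0.1398 mol.
Pb²⁺ + 2e⁻ → Pb, so n(Pb) = 0.1398 / 2 = 0.06990 mol
m(Pb) = 0.06990 × 207.2 = 14.5 g

14.5 g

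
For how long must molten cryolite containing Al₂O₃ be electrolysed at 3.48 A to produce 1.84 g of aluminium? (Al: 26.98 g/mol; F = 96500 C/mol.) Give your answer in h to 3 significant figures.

1.58 h

n(Al) = 1.84 / 26.98 = 0.06820 mol
Al³⁺ + 3e⁻ → Al, so n(e⁻) = 3 × 0.06820 = 0.2046 mol
Q = 0.2046 × 96500 = 19740 C
t = Q / I = 19740 / 3.48 = 5672 s = 1.58 h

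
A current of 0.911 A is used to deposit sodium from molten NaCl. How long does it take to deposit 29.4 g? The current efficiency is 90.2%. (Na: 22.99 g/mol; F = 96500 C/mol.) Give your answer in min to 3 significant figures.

n(Na) = 29.4 / 22.99 = 1.279 mol
Na⁺ + e⁻ → Na, so n(e⁻) = 1.279 mol
Q = 1.279 × 96500 / 0.902 = 1.368×10^5 C
t = Q / I = 1.368×10^5 / 0.911 = 1.502×10^5 s = 2500 min

2500 min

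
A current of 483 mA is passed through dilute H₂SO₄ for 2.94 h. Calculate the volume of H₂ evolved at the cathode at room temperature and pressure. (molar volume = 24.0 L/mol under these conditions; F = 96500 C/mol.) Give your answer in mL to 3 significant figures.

636 mL

Charge passed = 0.483 × 10584 = 5112 C
Moles of electrons = 5112 / 96500 = 0.05297 mol
2H⁺ + 2e⁻ → H₂, so n(H₂) = 0.05297 / 2 = 0.02649 mol
V = 0.02649 × 24.0 = 0.6358 L
= 636 mL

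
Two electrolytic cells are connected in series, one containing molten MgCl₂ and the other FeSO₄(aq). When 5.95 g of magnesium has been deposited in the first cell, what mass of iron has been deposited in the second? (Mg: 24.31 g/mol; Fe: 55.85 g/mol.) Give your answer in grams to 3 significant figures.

13.7 g

n(Mg) = 5.95 / 24.31 = 0.2448 mol
Mg²⁺ + 2e⁻ → Mg, so n(e⁻) = 2 × 0.2448 = 0.4896 mol
In series, the same 0.4896 mol of electrons flows through the second cell.
Fe²⁺ + 2e⁻ → Fe, so n(Fe) = 0.4896 / 2 = 0.2448 mol
m(Fe) = 0.2448 × 55.85 = 13.7 g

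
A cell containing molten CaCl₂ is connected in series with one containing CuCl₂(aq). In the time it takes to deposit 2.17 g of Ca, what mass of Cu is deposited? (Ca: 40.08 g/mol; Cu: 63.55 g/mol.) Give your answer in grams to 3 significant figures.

n(Ca) = 2.17 / 40.08 = 0.05414 mol
Ca²⁺ + 2e⁻ → Ca, so n(e⁻) = 2 × 0.05414 = 0.1083 mol
Same current for the same time ⇒ same n(e⁻) = 0.1083 mol in both cells.
Cu²⁺ + 2e⁻ → Cu, so n(Cu) = 0.1083 / 2 = 0.05415 mol
m(Cu) = 0.05415 × 63.55 = 3.44 g

3.44 g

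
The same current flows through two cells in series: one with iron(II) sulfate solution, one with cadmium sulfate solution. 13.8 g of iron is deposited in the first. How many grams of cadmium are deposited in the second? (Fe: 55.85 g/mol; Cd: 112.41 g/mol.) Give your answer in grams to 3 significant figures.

n(Fe) = 13.8 / 55.85 = 0.2471 mol
Fe²⁺ + 2e⁻ → Fe, so n(e⁻) = 2 × 0.2471 = 0.4942 mol
In series, the same 0.4942 mol of electrons flows through the second cell.
Cd²⁺ + 2e⁻ → Cd, so n(Cd) = 0.4942 / 2 = 0.2471 mol
m(Cd) = 0.2471 × 112.41 = 27.8 g

27.8 g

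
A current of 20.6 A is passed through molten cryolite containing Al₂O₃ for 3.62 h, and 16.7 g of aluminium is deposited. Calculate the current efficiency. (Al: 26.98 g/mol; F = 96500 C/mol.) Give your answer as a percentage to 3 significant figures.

Q = 20.6 × 13032 = 2.685×10^5 C
n(e⁻) = 2.685×10^5 / 96500 = 2.782 mol
Al³⁺ + 3e⁻ → Al, so theoretical n(Al) = 0.9273 mol → 25.02 g
Efficiency = 16.7 / 25.02 = 0.6675 = 66.7%

66.7%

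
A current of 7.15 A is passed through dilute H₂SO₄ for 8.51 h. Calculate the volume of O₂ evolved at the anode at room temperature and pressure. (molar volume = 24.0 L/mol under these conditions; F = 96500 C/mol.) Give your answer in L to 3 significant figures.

13.6 L

Q = 7.15 A × 30636 s = 2.190×10^5 C
n(e⁻) = 2.190×10^5 / 96500 = 2.269 mol
2H₂O → O₂ + 4H⁺ + 4e⁻, so n(O₂) = 2.269 / 4 = 0.5673 mol
V = 0.5673 × 24.0 = 13.62 L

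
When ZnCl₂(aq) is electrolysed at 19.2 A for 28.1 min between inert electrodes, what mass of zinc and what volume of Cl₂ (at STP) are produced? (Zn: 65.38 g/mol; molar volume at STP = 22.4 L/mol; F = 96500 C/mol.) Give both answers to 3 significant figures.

11.0 g Zn; 3.76 L Cl₂

Q = 19.2 × 1686 = 32370 C; n(e⁻) = 32370 / 96500 = 0.3354 mol
Cathode: Zn²⁺ + 2e⁻ → Zn → n(Zn) = 0.3354/2 = 0.1677 mol → 11.0 g
Anode: 2Cl⁻ → Cl₂ + 2e⁻ → n(Cl₂) = 0.3354/2 = 0.1677 mol → 3.76 L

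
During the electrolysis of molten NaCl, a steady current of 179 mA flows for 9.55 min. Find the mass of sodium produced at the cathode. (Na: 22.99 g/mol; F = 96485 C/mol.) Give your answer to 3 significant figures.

0.0244 g

Q = It = 0.179 × 573 = 102.6 C
n(e⁻) = 102.6 / 96485 = 0.001063 mol
Na⁺ + e⁻ → Na, so n(Na) = 0.001063 mol
m = 0.001063 × 22.99 = 0.0244 g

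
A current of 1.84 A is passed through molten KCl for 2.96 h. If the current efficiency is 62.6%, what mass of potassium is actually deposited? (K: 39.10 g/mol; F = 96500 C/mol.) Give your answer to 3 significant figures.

Q = 1.84 × 10656 = 19610 C
n(e⁻) = 19610 / 96500 = 0.2032 mol
K⁺ + e⁻ → K, so theoretical m(K) = 0.2032 × 39.10 = 7.945 g
Actual mass = 62.6% × 7.945 = 4.97 g

4.97 g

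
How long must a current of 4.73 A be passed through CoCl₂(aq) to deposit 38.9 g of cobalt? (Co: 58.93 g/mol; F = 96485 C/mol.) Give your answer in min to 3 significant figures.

n(Co) = 38.9 / 58.93 = 0.6601 mol
Co²⁺ + 2e⁻ → Co, so n(e⁻) = 2 × 0.6601 = 1.320 mol
Q = 1.320 × 96485 = 1.274×10^5 C
t = Q / I = 1.274×10^5 / 4.73 = 26930 s = 449 min

449 min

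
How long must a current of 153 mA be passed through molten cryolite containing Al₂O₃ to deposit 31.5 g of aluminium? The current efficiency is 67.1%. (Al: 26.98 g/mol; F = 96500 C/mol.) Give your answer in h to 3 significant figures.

n(Al) = 31.5 / 26.98 = 1.168 mol
Al³⁺ + 3e⁻ → Al, so n(e⁻) = 3 × 1.168 = 3.504 mol
Q = 3.504 × 96500 / 0.671 = 5.039×10^5 C
t = Q / I = 5.039×10^5 / 0.153 = 3.293×10^6 s = 915 h

915 h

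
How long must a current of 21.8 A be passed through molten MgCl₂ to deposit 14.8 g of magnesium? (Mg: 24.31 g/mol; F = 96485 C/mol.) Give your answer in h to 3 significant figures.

1.50 h

n(Mg) = 14.8 / 24.31 = 0.6088 mol
Mg²⁺ + 2e⁻ → Mg, so n(e⁻) = 2 × 0.6088 = 1.218 mol
Q = 1.218 × 96485 = 1.175×10^5 C
t = Q / I = 1.175×10^5 / 21.8 = 5390 s = 1.50 h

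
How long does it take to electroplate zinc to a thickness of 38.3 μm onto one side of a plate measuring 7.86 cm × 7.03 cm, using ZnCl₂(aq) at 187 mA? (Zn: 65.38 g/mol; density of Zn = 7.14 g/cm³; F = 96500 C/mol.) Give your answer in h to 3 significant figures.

6.63 h

Plated area = 7.86 × 7.03 = 55.26 cm²
Volume = 55.26 × 38.3×10⁻⁴ cm = 0.2116 cm³
m(Zn) = 0.2116 × 7.14 = 1.511 g
n(Zn) = 1.511 / 65.38 = 0.02311 mol; n(e⁻) = 2 × 0.02311 = 0.04622 mol
Q = 0.04622 × 96500 = 4460 C
t = 4460 / 0.187 = 23850 s = 6.63 h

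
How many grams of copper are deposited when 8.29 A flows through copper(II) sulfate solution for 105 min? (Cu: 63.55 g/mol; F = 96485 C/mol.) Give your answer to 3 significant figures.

17.2 g

Q = It = 8.29 × 6300 = 52230 C
n(e⁻) = Q/F = 52230/96485 = 0.5413 mol
Cu²⁺ + 2e⁻ → Cu, so n(Cu) = 0.5413 / 2 = 0.2707 mol
m = 0.2707 × 63.55 = 17.2 g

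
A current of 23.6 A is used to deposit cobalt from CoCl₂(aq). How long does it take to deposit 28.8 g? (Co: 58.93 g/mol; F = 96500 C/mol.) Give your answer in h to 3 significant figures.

1.11 h

n(Co) = 28.8 / 58.93 = 0.4887 mol
Co²⁺ + 2e⁻ → Co, so n(e⁻) = 2 × 0.4887 = 0.9774 mol
Q = 0.9774 × 96500 = 94320 C
t = Q / I = 94320 / 23.6 = 3997 s = 1.11 h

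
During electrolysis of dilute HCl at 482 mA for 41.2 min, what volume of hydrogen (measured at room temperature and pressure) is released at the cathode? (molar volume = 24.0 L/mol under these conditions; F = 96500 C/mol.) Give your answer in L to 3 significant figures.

0.148 L

Q = It = 0.482 × 2472 = 1192 C
n(e⁻) = 1192 / 96500 = 0.01235 mol
2H⁺ + 2e⁻ → H₂, so n(H₂) = 0.01235 / 2 = 0.006175 mol
V = 0.006175 × 24.0 = 0.1482 L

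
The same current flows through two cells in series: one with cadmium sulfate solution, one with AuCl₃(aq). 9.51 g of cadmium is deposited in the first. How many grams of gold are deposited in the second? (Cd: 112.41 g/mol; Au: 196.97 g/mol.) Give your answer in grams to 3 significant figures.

11.1 g

n(Cd) = 9.51 / 112.41 = 0.08460 mol
Cd²⁺ + 2e⁻ → Cd, so n(e⁻) = 2 × 0.08460 = 0.1692 mol
The cells are in series, so the same charge (and hence the same n(e⁻) = 0.1692 mol) passes through both.
Au³⁺ + 3e⁻ → Au, so n(Au) = 0.1692 / 3 = 0.05640 mol
m(Au) = 0.05640 × 196.97 = 11.1 g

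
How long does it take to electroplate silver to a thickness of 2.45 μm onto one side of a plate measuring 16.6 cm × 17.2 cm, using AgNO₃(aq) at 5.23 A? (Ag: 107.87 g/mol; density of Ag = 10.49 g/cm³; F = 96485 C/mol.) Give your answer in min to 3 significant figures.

Plated area = 16.6 × 17.2 = 285.5 cm²
Volume = 285.5 × 2.45×10⁻⁴ cm = 0.06995 cm³
m(Ag) = 0.06995 × 10.49 = 0.7338 g
n(Ag) = 0.7338 / 107.87 = 0.006803 mol; n(e⁻) = 0.006803 mol
Q = 0.006803 × 96485 = 656.4 C
t = 656.4 / 5.23 = 125.5 s = 2.09 min

2.09 min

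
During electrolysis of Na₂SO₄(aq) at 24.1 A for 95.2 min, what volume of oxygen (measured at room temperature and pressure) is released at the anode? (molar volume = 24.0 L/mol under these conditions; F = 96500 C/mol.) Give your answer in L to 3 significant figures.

8.56 L

Q = 24.1 A × 5712 s = 1.377×10^5 C
n(e⁻) = 1.377×10^5 / 96500 = 1.427 mol
2H₂O → O₂ + 4H⁺ + 4e⁻, so n(O₂) = 1.427 / 4 = 0.3568 mol
V = 0.3568 × 24.0 = 8.563 L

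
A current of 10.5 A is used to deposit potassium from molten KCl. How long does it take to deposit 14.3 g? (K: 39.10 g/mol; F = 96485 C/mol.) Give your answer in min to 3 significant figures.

56.0 min

n(K) = 14.3 / 39.10 = 0.3657 mol
K⁺ + e⁻ → K, so n(e⁻) = 0.3657 mol
Q = 0.3657 × 96485 = 35280 C
t = Q / I = 35280 / 10.5 = 3360 s = 56.0 min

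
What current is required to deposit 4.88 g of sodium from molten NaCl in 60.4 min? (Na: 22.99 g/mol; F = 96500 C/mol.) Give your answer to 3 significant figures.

n(Na) = 4.88 / 22.99 = 0.2123 mol
Na⁺ + e⁻ → Na, so n(e⁻) = 0.2123 mol
Q = 0.2123 × 96500 = 20490 C
I = Q / t = 20490 / 3624 s = 5.65 A

5.65 A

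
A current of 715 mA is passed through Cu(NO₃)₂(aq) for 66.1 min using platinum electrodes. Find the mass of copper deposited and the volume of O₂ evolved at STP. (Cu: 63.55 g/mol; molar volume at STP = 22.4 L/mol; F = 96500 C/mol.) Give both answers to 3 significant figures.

Q = 0.715 × 3966 = 2836 C; n(e⁻) = 2836 / 96500 = 0.02939 mol
Cathode: Cu²⁺ + 2e⁻ → Cu → n(Cu) = 0.02939/2 = 0.01470 mol → 0.934 g
Anode: 2H₂O → O₂ + 4H⁺ + 4e⁻ → n(O₂) = 0.02939/4 = 0.007348 mol → 0.165 L

0.934 g Cu; 0.165 L O₂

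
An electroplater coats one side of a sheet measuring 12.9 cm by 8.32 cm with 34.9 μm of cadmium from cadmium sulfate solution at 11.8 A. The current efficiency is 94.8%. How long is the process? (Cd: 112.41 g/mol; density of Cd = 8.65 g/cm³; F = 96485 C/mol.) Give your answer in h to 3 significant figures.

Plated area = 12.9 × 8.32 = 107.3 cm²
Volume = 107.3 × 34.9×10⁻⁴ cm = 0.3745 cm³
m(Cd) = 0.3745 × 8.65 = 3.239 g
n(Cd) = 3.239 / 112.41 = 0.02881 mol; n(e⁻) = 2 × 0.02881 = 0.05762 mol
Q = 0.05762 × 96485 / 0.948 = 5864 C
t = 5864 / 11.8 = 496.9 s = 0.138 h

0.138 h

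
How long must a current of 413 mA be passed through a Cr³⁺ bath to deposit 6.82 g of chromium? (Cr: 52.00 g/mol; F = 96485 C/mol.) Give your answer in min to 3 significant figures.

n(Cr) = 6.82 / 52.00 = 0.1312 mol
Cr³⁺ + 3e⁻ → Cr, so n(e⁻) = 3 × 0.1312 = 0.3936 mol
Q = 0.3936 × 96485 = 37980 C
t = Q / I = 37980 / 0.413 = 91960 s = 1530 min

1530 min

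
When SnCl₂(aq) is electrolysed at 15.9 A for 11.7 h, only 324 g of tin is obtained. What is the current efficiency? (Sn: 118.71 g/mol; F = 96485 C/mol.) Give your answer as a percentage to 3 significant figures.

78.6%

Q = 15.9 × 42120 = 6.697×10^5 C
n(e⁻) = 6.697×10^5 / 96485 = 6.941 mol
Sn²⁺ + 2e⁻ → Sn, so theoretical n(Sn) = 3.471 mol → 412.0 g
Efficiency = 324 / 412.0 = 0.7864 = 78.6%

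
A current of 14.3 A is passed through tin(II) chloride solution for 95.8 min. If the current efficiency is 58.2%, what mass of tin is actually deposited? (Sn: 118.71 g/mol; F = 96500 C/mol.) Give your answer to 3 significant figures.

29.4 g

Q = 14.3 × 5748 = 82200 C
n(e⁻) = 82200 / 96500 = 0.8518 mol
Sn²⁺ + 2e⁻ → Sn, so theoretical m(Sn) = 0.4259 × 118.71 = 50.56 g
Actual mass = 58.2% × 50.56 = 29.4 g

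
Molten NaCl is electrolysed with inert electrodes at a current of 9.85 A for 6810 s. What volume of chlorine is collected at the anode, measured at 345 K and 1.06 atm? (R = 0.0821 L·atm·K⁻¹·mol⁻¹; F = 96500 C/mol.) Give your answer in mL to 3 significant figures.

9290 mL

Q = 9.85 A × 6810 s = 67080 C
Moles of electrons = 67080 / 96500 = 0.6951 mol
2Cl⁻ → Cl₂ + 2e⁻, so n(Cl₂) = 0.6951 / 2 = 0.3476 mol
V = nRT/P = 0.3476 × 0.0821 × 345 / 1.06 = 9.288 L
= 9290 mL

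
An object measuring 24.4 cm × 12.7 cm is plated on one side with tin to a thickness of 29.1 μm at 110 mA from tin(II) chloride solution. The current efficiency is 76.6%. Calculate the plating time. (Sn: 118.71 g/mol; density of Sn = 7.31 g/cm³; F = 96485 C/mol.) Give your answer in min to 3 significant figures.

Plated area = 24.4 × 12.7 = 309.9 cm²
Volume = 309.9 × 29.1×10⁻⁴ cm = 0.9018 cm³
m(Sn) = 0.9018 × 7.31 = 6.592 g
n(Sn) = 6.592 / 118.71 = 0.05553 mol; n(e⁻) = 2 × 0.05553 = 0.1111 mol
Q = 0.1111 × 96485 / 0.766 = 13990 C
t = 13990 / 0.110 = 1.272×10^5 s = 2120 min

2120 min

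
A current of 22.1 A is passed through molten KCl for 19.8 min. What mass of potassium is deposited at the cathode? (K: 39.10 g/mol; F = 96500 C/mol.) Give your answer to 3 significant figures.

10.6 g

Charge passed = 22.1 × 1188 = 26250 C
n(e⁻) = Q/F = 26250/96500 = 0.2720 mol
K⁺ + e⁻ → K, so n(K) = 0.2720 mol
m = 0.2720 × 39.10 = 10.6 g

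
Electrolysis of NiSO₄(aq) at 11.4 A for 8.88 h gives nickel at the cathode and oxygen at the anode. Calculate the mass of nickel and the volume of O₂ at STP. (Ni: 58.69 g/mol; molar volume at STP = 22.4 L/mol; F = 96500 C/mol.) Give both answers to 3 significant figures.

111 g Ni; 21.1 L O₂

Q = 11.4 × 31968 = 3.644×10^5 C; n(e⁻) = 3.644×10^5 / 96500 = 3.776 mol
Cathode: Ni²⁺ + 2e⁻ → Ni → n(Ni) = 3.776/2 = 1.888 mol → 111 g
Anode: 2H₂O → O₂ + 4H⁺ + 4e⁻ → n(O₂) = 3.776/4 = 0.9440 mol → 21.1 L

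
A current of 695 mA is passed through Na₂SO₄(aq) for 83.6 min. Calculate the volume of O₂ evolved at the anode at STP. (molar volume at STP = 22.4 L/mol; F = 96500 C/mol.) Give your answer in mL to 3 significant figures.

Q = 0.695 A × 5016 s = 3486 C
n(e⁻) = 3486 / 96500 = 0.03612 mol
2H₂O → O₂ + 4H⁺ + 4e⁻, so n(O₂) = 0.03612 / 4 = 0.009030 mol
V = 0.009030 × 22.4 = 0.2023 L
= 202 mL

202 mL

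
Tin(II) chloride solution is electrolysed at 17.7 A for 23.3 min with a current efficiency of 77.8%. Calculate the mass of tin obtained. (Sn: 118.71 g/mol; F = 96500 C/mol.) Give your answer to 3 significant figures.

Q = 17.7 × 1398 = 24740 C
n(e⁻) = 24740 / 96500 = 0.2564 mol
Sn²⁺ + 2e⁻ → Sn, so theoretical m(Sn) = 0.1282 × 118.71 = 15.22 g
Actual mass = 77.8% × 15.22 = 11.8 g

11.8 g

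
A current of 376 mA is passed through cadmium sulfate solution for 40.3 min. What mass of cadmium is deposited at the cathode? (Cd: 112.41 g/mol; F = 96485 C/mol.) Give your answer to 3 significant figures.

Q = It = 0.376 × 2418 = 909.2 C
n(e⁻) = Q/F = 909.2/96485 = 0.009423 mol
Cd²⁺ + 2e⁻ → Cd, so n(Cd) = 0.009423 / 2 = 0.004712 mol
m = 0.004712 × 112.41 = 0.530 g

0.530 g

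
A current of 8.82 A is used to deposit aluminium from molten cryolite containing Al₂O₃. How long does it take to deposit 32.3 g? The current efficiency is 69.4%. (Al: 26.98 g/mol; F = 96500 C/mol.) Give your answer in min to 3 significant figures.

944 min

n(Al) = 32.3 / 26.98 = 1.197 mol
Al³⁺ + 3e⁻ → Al, so n(e⁻) = 3 × 1.197 = 3.591 mol
Q = 3.591 × 96500 / 0.694 = 4.993×10^5 C
t = Q / I = 4.993×10^5 / 8.82 = 56610 s = 944 min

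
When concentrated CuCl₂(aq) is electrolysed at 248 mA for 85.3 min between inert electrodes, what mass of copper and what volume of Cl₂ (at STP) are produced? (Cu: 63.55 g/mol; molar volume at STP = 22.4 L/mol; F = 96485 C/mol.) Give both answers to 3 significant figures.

Q = 0.248 × 5118 = 1269 C; n(e⁻) = 1269 / 96485 = 0.01315 mol
Cathode: Cu²⁺ + 2e⁻ → Cu → n(Cu) = 0.01315/2 = 0.006575 mol → 0.418 g
Anode: 2Cl⁻ → Cl₂ + 2e⁻ → n(Cl₂) = 0.01315/2 = 0.006575 mol → 0.147 L

0.418 g Cu; 0.147 L Cl₂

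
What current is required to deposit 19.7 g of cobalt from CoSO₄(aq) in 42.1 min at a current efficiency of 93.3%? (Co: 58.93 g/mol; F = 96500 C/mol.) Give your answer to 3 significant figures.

27.4 A

n(Co) = 19.7 / 58.93 = 0.3343 mol
Co²⁺ + 2e⁻ → Co, so n(e⁻) = 2 × 0.3343 = 0.6686 mol
Q = 0.6686 × 96500 / 0.933 = 69150 C
I = Q / t = 69150 / 2526 s = 27.4 A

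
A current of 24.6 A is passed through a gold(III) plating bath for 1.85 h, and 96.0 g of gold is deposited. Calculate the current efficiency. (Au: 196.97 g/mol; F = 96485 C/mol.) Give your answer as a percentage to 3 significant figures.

86.1%

Q = 24.6 × 6660 = 1.638×10^5 C
n(e⁻) = 1.638×10^5 / 96485 = 1.698 mol
Au³⁺ + 3e⁻ → Au, so theoretical n(Au) = 0.5660 mol → 111.5 g
Efficiency = 96.0 / 111.5 = 0.8610 = 86.1%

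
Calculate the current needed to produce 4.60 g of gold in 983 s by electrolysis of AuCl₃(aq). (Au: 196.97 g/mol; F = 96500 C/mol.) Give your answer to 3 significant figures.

6.88 A

n(Au) = 4.60 / 196.97 = 0.02335 mol
Au³⁺ + 3e⁻ → Au, so n(e⁻) = 3 × 0.02335 = 0.07005 mol
Q = 0.07005 × 96500 = 6760 C
I = Q / t = 6760 / 983 s = 6.88 A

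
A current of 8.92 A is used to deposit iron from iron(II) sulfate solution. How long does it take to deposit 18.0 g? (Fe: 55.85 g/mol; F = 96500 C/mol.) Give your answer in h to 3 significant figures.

n(Fe) = 18.0 / 55.85 = 0.3223 mol
Fe²⁺ + 2e⁻ → Fe, so n(e⁻) = 2 × 0.3223 = 0.6446 mol
Q = 0.6446 × 96500 = 62200 C
t = Q / I = 62200 / 8.92 = 6973 s = 1.94 h

1.94 h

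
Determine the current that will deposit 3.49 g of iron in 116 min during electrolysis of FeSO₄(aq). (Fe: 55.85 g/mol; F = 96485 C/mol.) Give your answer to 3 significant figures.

n(Fe) = 3.49 / 55.85 = 0.06249 mol
Fe²⁺ + 2e⁻ → Fe, so n(e⁻) = 2 × 0.06249 = 0.1250 mol
Q = 0.1250 × 96485 = 12060 C
I = Q / t = 12060 / 6960 s = 1.73 A

1.73 A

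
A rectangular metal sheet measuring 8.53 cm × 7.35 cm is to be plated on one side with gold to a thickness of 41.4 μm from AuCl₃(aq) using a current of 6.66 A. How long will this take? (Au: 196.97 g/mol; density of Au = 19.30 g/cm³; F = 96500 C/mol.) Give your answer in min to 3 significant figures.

Plated area = 8.53 × 7.35 = 62.70 cm²
Volume = 62.70 × 41.4×10⁻⁴ cm = 0.2596 cm³
m(Au) = 0.2596 × 19.30 = 5.010 g
n(Au) = 5.010 / 196.97 = 0.02544 mol; n(e⁻) = 3 × 0.02544 = 0.07632 mol
Q = 0.07632 × 96500 = 7365 C
t = 7365 / 6.66 = 1106 s = 18.4 min

18.4 min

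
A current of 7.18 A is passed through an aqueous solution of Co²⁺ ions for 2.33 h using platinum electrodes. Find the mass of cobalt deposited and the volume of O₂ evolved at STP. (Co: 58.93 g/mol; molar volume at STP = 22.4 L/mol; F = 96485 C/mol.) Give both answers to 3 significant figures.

Q = 7.18 × 8388 = 60230 C; n(e⁻) = 60230 / 96485 = 0.6242 mol
Cathode: Co²⁺ + 2e⁻ → Co → n(Co) = 0.6242/2 = 0.3121 mol → 18.4 g
Anode: 2H₂O → O₂ + 4H⁺ + 4e⁻ → n(O₂) = 0.6242/4 = 0.1561 mol → 3.50 L

18.4 g Co; 3.50 L O₂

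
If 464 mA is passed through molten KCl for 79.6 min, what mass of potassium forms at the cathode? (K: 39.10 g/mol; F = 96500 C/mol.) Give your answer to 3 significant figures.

Q = 0.464 A × 4776 s = 2216 C
n(e⁻) = 2216 / 96500 = 0.02296 mol
K⁺ + e⁻ → K, so n(K) = 0.02296 mol
m = 0.02296 × 39.10 = 0.898 g

0.898 g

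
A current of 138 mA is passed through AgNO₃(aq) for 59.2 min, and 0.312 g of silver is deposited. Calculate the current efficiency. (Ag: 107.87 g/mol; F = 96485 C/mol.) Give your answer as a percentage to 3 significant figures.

Q = 0.138 × 3552 = 490.2 C
n(e⁻) = 490.2 / 96485 = 0.005081 mol
Ag⁺ + e⁻ → Ag, so theoretical n(Ag) = 0.005081 mol → 0.5481 g
Efficiency = 0.312 / 0.5481 = 0.5692 = 56.9%

56.9%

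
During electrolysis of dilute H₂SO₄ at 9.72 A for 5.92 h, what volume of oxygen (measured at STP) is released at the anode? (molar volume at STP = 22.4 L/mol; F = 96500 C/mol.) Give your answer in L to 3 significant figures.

12.0 L

Charge passed = 9.72 × 21312 = 2.072×10^5 C
n(e⁻) = Q/F = 2.072×10^5/96500 = 2.147 mol
2H₂O → O₂ + 4H⁺ + 4e⁻, so n(O₂) = 2.147 / 4 = 0.5368 mol
V = 0.5368 × 22.4 = 12.02 L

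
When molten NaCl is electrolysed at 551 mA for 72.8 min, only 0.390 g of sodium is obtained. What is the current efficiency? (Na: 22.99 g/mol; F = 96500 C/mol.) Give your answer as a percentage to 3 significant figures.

Q = 0.551 × 4368 = 2407 C
n(e⁻) = 2407 / 96500 = 0.02494 mol
Na⁺ + e⁻ → Na, so theoretical n(Na) = 0.02494 mol → 0.5734 g
Efficiency = 0.390 / 0.5734 = 0.6802 = 68.0%

68.0%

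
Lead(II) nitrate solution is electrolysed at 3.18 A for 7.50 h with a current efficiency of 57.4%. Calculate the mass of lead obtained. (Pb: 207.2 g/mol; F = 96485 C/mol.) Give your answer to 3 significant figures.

Q = 3.18 × 27000 = 85860 C
n(e⁻) = 85860 / 96485 = 0.8899 mol
Pb²⁺ + 2e⁻ → Pb, so theoretical m(Pb) = 0.4450 × 207.2 = 92.20 g
Actual mass = 57.4% × 92.20 = 52.9 g

52.9 g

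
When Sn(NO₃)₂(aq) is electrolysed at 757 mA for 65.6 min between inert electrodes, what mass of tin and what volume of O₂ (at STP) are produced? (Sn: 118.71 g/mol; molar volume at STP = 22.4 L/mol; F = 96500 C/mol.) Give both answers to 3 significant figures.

Q = 0.757 × 3936 = 2980 C; n(e⁻) = 2980 / 96500 = 0.03088 mol
Cathode: Sn²⁺ + 2e⁻ → Sn → n(Sn) = 0.03088/2 = 0.01544 mol → 1.83 g
Anode: 2H₂O → O₂ + 4H⁺ + 4e⁻ → n(O₂) = 0.03088/4 = 0.007720 mol → 0.173 L

1.83 g Sn; 0.173 L O₂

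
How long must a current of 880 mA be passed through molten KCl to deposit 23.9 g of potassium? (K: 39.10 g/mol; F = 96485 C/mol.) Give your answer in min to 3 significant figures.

1120 min

n(K) = 23.9 / 39.10 = 0.6113 mol
K⁺ + e⁻ → K, so n(e⁻) = 0.6113 mol
Q = 0.6113 × 96485 = 58980 C
t = Q / I = 58980 / 0.880 = 67020 s = 1120 min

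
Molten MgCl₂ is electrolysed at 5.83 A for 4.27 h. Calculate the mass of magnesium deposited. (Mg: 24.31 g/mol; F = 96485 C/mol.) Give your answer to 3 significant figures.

Charge passed = 5.83 × 15372 = 89620 C
n(e⁻) = Q/F = 89620/96485 = 0.9288 mol
Mg²⁺ + 2e⁻ → Mg, so n(Mg) = 0.9288 / 2 = 0.4644 mol
m = 0.4644 × 24.31 = 11.3 g

11.3 g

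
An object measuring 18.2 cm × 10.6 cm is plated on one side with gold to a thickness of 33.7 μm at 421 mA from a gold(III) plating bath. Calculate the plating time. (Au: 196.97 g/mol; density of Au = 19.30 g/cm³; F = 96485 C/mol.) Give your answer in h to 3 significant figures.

12.2 h

Plated area = 18.2 × 10.6 = 192.9 cm²
Volume = 192.9 × 33.7×10⁻⁴ cm = 0.6501 cm³
m(Au) = 0.6501 × 19.30 = 12.55 g
n(Au) = 12.55 / 196.97 = 0.06372 mol; n(e⁻) = 3 × 0.06372 = 0.1912 mol
Q = 0.1912 × 96485 = 18450 C
t = 18450 / 0.421 = 43820 s = 12.2 h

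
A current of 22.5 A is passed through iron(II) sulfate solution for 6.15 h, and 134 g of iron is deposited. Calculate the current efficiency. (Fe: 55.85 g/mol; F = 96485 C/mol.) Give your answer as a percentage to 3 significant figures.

92.9%

Q = 22.5 × 22140 = 4.982×10^5 C
n(e⁻) = 4.982×10^5 / 96485 = 5.163 mol
Fe²⁺ + 2e⁻ → Fe, so theoretical n(Fe) = 2.582 mol → 144.2 g
Efficiency = 134 / 144.2 = 0.9293 = 92.9%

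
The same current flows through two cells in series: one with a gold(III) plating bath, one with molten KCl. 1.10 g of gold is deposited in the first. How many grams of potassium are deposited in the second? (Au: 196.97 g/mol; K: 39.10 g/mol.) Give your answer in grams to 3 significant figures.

0.655 g

n(Au) = 1.10 / 196.97 = 0.005585 mol
Au³⁺ + 3e⁻ → Au, so n(e⁻) = 3 × 0.005585 = 0.01676 mol
The cells are in series, so the same charge (and hence the same n(e⁻) = 0.01676 mol) passes through both.
K⁺ + e⁻ → K, so n(K) = 0.01676 mol
m(K) = 0.01676 × 39.10 = 0.655 g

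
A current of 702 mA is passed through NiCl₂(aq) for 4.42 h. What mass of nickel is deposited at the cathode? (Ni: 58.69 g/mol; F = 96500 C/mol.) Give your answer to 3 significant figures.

3.40 g

Q = 0.702 A × 15912 s = 11170 C
Moles of electrons = 11170 / 96500 = 0.1158 mol
Ni²⁺ + 2e⁻ → Ni, so n(Ni) = 0.1158 / 2 = 0.05790 mol
m = 0.05790 × 58.69 = 3.40 g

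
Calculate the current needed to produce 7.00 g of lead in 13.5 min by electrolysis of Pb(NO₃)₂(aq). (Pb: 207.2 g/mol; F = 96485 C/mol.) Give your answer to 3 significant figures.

n(Pb) = 7.00 / 207.2 = 0.03378 mol
Pb²⁺ + 2e⁻ → Pb, so n(e⁻) = 2 × 0.03378 = 0.06756 mol
Q = 0.06756 × 96485 = 6519 C
I = Q / t = 6519 / 810 s = 8.05 A

8.05 A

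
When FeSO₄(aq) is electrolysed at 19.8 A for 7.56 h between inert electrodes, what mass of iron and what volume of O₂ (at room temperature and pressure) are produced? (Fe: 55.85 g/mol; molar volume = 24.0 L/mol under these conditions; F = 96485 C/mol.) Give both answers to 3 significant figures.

Q = 19.8 × 27216 = 5.389×10^5 C; n(e⁻) = 5.389×10^5 / 96485 = 5.585 mol
Cathode: Fe²⁺ + 2e⁻ → Fe → n(Fe) = 5.585/2 = 2.793 mol → 156 g
Anode: 2H₂O → O₂ + 4H⁺ + 4e⁻ → n(O₂) = 5.585/4 = 1.396 mol → 33.5 L

156 g Fe; 33.5 L O₂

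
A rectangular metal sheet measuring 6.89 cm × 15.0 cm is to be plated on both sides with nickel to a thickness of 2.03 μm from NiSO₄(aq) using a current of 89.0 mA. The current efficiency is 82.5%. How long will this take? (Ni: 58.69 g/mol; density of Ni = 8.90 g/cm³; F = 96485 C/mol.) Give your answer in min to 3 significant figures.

279 min

Plated area = 2 × 6.89 × 15.0 = 206.7 cm²
Volume = 206.7 × 2.03×10⁻⁴ cm = 0.04196 cm³
m(Ni) = 0.04196 × 8.90 = 0.3734 g
n(Ni) = 0.3734 / 58.69 = 0.006362 mol; n(e⁻) = 2 × 0.006362 = 0.01272 mol
Q = 0.01272 × 96485 / 0.825 = 1488 C
t = 1488 / 0.0890 = 16720 s = 279 min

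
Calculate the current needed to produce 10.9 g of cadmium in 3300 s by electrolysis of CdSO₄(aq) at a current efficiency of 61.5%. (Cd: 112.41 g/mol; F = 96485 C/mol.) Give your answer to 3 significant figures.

n(Cd) = 10.9 / 112.41 = 0.09697 mol
Cd²⁺ + 2e⁻ → Cd, so n(e⁻) = 2 × 0.09697 = 0.1939 mol
Q = 0.1939 × 96485 / 0.615 = 30420 C
I = Q / t = 30420 / 3300 s = 9.22 A

9.22 A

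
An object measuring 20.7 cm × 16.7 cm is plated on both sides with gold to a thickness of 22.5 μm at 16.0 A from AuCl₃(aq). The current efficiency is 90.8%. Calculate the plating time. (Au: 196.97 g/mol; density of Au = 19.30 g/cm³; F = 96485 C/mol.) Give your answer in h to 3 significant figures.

0.844 h

Plated area = 2 × 20.7 × 16.7 = 691.4 cm²
Volume = 691.4 × 22.5×10⁻⁴ cm = 1.556 cm³
m(Au) = 1.556 × 19.30 = 30.03 g
n(Au) = 30.03 / 196.97 = 0.1525 mol; n(e⁻) = 3 × 0.1525 = 0.4575 mol
Q = 0.4575 × 96485 / 0.908 = 48610 C
t = 48610 / 16.0 = 3038 s = 0.844 h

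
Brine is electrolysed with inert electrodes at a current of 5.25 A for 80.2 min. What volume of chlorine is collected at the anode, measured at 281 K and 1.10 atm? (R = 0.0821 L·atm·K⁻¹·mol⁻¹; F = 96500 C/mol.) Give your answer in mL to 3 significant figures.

2750 mL

Charge passed = 5.25 × 4812 = 25260 C
n(e⁻) = 25260 / 96500 = 0.2618 mol
2Cl⁻ → Cl₂ + 2e⁻, so n(Cl₂) = 0.2618 / 2 = 0.1309 mol
V = nRT/P = 0.1309 × 0.0821 × 281 / 1.10 = 2.745 L
= 2750 mL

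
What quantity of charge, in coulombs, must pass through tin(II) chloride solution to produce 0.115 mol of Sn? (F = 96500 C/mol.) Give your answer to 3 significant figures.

Sn²⁺ + 2e⁻ → Sn, so n(e⁻) = 2 × 0.115 = 0.2300 mol
Q = 0.2300 × 96500 = 22200 C

22200 C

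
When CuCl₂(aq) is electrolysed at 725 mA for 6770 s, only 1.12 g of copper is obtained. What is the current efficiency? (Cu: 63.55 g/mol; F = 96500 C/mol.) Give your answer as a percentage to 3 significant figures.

69.3%

Q = 0.725 × 6770 = 4908 C
n(e⁻) = 4908 / 96500 = 0.05086 mol
Cu²⁺ + 2e⁻ → Cu, so theoretical n(Cu) = 0.02543 mol → 1.616 g
Efficiency = 1.12 / 1.616 = 0.6931 = 69.3%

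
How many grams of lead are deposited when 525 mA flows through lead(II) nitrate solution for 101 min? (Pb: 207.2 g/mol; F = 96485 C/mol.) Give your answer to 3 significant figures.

3.42 g

Q = 0.525 A × 6060 s = 3182 C
n(e⁻) = Q/F = 3182/96485 = 0.03298 mol
Pb²⁺ + 2e⁻ → Pb, so n(Pb) = 0.03298 / 2 = 0.01649 mol
m = 0.01649 × 207.2 = 3.42 g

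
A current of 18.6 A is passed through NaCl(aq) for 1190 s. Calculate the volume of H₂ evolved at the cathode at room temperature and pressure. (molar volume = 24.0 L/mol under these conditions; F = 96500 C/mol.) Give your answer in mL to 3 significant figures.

2750 mL

Charge passed = 18.6 × 1190 = 22130 C
Moles of electrons = 22130 / 96500 = 0.2293 mol
2H⁺ + 2e⁻ → H₂, so n(H₂) = 0.2293 / 2 = 0.1147 mol
V = 0.1147 × 24.0 = 2.753 L
= 2750 mL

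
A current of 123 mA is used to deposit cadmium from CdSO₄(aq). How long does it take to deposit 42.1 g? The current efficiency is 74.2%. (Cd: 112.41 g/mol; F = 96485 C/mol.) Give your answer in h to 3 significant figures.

n(Cd) = 42.1 / 112.41 = 0.3745 mol
Cd²⁺ + 2e⁻ → Cd, so n(e⁻) = 2 × 0.3745 = 0.7490 mol
Q = 0.7490 × 96485 / 0.742 = 97400 C
t = Q / I = 97400 / 0.123 = 7.919×10^5 s = 220 h

220 h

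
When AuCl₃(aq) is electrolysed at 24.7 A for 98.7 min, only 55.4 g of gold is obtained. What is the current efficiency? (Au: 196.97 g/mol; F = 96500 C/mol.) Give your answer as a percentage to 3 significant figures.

55.7%

Q = 24.7 × 5922 = 1.463×10^5 C
n(e⁻) = 1.463×10^5 / 96500 = 1.516 mol
Au³⁺ + 3e⁻ → Au, so theoretical n(Au) = 0.5053 mol → 99.53 g
Efficiency = 55.4 / 99.53 = 0.5566 = 55.7%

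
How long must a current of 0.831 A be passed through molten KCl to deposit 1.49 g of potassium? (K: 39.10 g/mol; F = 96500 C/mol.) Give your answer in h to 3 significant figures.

n(K) = 1.49 / 39.10 = 0.03811 mol
K⁺ + e⁻ → K, so n(e⁻) = 0.03811 mol
Q = 0.03811 × 96500 = 3678 C
t = Q / I = 3678 / 0.831 = 4426 s = 1.23 h

1.23 h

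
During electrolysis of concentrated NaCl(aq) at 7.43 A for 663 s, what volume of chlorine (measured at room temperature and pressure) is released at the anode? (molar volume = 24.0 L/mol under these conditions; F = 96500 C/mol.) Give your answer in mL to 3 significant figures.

Charge passed = 7.43 × 663 = 4926 C
Moles of electrons = 4926 / 96500 = 0.05105 mol
2Cl⁻ → Cl₂ + 2e⁻, so n(Cl₂) = 0.05105 / 2 = 0.02553 mol
V = 0.02553 × 24.0 = 0.6127 L
= 613 mL

613 mL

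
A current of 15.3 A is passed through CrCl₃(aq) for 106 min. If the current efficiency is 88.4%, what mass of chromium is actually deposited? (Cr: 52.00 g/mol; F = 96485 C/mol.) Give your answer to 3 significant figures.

15.5 g

Q = 15.3 × 6360 = 97310 C
n(e⁻) = 97310 / 96485 = 1.009 mol
Cr³⁺ + 3e⁻ → Cr, so theoretical m(Cr) = 0.3363 × 52.00 = 17.49 g
Actual mass = 88.4% × 17.49 = 15.5 g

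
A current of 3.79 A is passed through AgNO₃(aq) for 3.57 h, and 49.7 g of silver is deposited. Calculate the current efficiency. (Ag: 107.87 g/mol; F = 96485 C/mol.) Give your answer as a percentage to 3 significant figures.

Q = 3.79 × 12852 = 48710 C
n(e⁻) = 48710 / 96485 = 0.5048 mol
Ag⁺ + e⁻ → Ag, so theoretical n(Ag) = 0.5048 mol → 54.45 g
Efficiency = 49.7 / 54.45 = 0.9128 = 91.3%

91.3%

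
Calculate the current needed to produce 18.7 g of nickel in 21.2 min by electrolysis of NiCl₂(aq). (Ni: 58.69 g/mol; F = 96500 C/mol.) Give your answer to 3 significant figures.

n(Ni) = 18.7 / 58.69 = 0.3186 mol
Ni²⁺ + 2e⁻ → Ni, so n(e⁻) = 2 × 0.3186 = 0.6372 mol
Q = 0.6372 × 96500 = 61490 C
I = Q / t = 61490 / 1272 s = 48.3 A

48.3 A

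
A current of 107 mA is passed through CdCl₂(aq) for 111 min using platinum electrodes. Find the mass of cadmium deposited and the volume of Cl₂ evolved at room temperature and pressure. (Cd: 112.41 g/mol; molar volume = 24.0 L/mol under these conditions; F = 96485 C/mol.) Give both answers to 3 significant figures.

0.415 g Cd; 0.0886 L Cl₂

Q = 0.107 × 6660 = 712.6 C; n(e⁻) = 712.6 / 96485 = 0.007386 mol
Cathode: Cd²⁺ + 2e⁻ → Cd → n(Cd) = 0.007386/2 = 0.003693 mol → 0.415 g
Anode: 2Cl⁻ → Cl₂ + 2e⁻ → n(Cl₂) = 0.007386/2 = 0.003693 mol → 0.0886 L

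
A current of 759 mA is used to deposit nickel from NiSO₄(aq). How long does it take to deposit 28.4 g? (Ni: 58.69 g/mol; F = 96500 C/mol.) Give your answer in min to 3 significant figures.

2050 min

n(Ni) = 28.4 / 58.69 = 0.4839 mol
Ni²⁺ + 2e⁻ → Ni, so n(e⁻) = 2 × 0.4839 = 0.9678 mol
Q = 0.9678 × 96500 = 93390 C
t = Q / I = 93390 / 0.759 = 1.230×10^5 s = 2050 min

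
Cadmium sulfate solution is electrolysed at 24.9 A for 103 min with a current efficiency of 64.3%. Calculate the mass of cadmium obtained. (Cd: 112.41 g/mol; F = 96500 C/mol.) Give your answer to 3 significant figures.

Q = 24.9 × 6180 = 1.539×10^5 C
n(e⁻) = 1.539×10^5 / 96500 = 1.595 mol
Cd²⁺ + 2e⁻ → Cd, so theoretical m(Cd) = 0.7975 × 112.41 = 89.65 g
Actual mass = 64.3% × 89.65 = 57.6 g

57.6 g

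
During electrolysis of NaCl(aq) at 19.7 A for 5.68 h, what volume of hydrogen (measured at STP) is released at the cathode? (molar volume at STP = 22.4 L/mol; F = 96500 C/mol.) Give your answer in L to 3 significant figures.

46.8 L

Q = It = 19.7 × 20448 = 4.028×10^5 C
n(e⁻) = 4.028×10^5 / 96500 = 4.174 mol
2H⁺ + 2e⁻ → H₂, so n(H₂) = 4.174 / 2 = 2.087 mol
V = 2.087 × 22.4 = 46.75 L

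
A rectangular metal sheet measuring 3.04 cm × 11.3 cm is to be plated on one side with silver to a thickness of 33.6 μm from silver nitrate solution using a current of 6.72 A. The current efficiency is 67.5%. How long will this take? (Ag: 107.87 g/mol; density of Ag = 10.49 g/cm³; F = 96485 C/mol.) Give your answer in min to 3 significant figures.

3.98 min

Plated area = 3.04 × 11.3 = 34.35 cm²
Volume = 34.35 × 33.6×10⁻⁴ cm = 0.1154 cm³
m(Ag) = 0.1154 × 10.49 = 1.211 g
n(Ag) = 1.211 / 107.87 = 0.01123 mol; n(e⁻) = 0.01123 mol
Q = 0.01123 × 96485 / 0.675 = 1605 C
t = 1605 / 6.72 = 238.8 s = 3.98 min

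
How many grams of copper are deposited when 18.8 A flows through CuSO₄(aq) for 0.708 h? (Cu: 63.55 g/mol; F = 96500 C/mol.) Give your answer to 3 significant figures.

15.8 g

Q = 18.8 A × 2548.8 s = 47920 C
Moles of electrons = 47920 / 96500 = 0.4966 mol
Cu²⁺ + 2e⁻ → Cu, so n(Cu) = 0.4966 / 2 = 0.2483 mol
m = 0.2483 × 63.55 = 15.8 g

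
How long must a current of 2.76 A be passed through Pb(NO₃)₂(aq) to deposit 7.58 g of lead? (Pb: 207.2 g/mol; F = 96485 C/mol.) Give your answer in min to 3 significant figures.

42.6 min

n(Pb) = 7.58 / 207.2 = 0.03658 mol
Pb²⁺ + 2e⁻ → Pb, so n(e⁻) = 2 × 0.03658 = 0.07316 mol
Q = 0.07316 × 96485 = 7059 C
t = Q / I = 7059 / 2.76 = 2558 s = 42.6 min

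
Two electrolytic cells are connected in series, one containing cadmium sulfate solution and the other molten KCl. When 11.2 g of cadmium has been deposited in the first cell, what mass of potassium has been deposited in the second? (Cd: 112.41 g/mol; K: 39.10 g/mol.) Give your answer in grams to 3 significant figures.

n(Cd) = 11.2 / 112.41 = 0.09964 mol
Cd²⁺ + 2e⁻ → Cd, so n(e⁻) = 2 × 0.09964 = 0.1993 mol
Since the cells are in series, n(e⁻) in the K cell is also 0.1993 mol.
K⁺ + e⁻ → K, so n(K) = 0.1993 mol
m(K) = 0.1993 × 39.10 = 7.79 g

7.79 g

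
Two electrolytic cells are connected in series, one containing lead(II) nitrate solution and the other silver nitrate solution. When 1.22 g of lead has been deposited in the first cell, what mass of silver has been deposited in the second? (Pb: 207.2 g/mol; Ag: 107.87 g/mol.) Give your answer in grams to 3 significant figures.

n(Pb) = 1.22 / 207.2 = 0.005888 mol
Pb²⁺ + 2e⁻ → Pb, so n(e⁻) = 2 × 0.005888 = 0.01178 mol
The cells are in series, so the same charge (and hence the same n(e⁻) = 0.01178 mol) passes through both.
Ag⁺ + e⁻ → Ag, so n(Ag) = 0.01178 mol
m(Ag) = 0.01178 × 107.87 = 1.27 g

1.27 g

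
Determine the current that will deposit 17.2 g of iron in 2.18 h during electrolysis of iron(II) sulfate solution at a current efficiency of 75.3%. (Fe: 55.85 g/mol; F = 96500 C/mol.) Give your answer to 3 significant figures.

10.1 A

n(Fe) = 17.2 / 55.85 = 0.3080 mol
Fe²⁺ + 2e⁻ → Fe, so n(e⁻) = 2 × 0.3080 = 0.6160 mol
Q = 0.6160 × 96500 / 0.753 = 78940 C
I = Q / t = 78940 / 7848 s = 10.1 A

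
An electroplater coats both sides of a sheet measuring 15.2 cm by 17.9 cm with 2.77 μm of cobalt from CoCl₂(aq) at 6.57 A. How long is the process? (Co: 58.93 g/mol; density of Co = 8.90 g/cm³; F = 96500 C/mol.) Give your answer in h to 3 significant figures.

Plated area = 2 × 15.2 × 17.9 = 544.2 cm²
Volume = 544.2 × 2.77×10⁻⁴ cm = 0.1507 cm³
m(Co) = 0.1507 × 8.90 = 1.341 g
n(Co) = 1.341 / 58.93 = 0.02276 mol; n(e⁻) = 2 × 0.02276 = 0.04552 mol
Q = 0.04552 × 96500 = 4393 C
t = 4393 / 6.57 = 668.6 s = 0.186 h

0.186 h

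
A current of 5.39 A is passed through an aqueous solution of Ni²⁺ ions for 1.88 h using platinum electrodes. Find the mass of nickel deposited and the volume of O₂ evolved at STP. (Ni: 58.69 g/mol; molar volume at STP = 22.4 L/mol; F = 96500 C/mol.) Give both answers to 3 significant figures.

11.1 g Ni; 2.12 L O₂

Q = 5.39 × 6768 = 36480 C; n(e⁻) = 36480 / 96500 = 0.3780 mol
Cathode: Ni²⁺ + 2e⁻ → Ni → n(Ni) = 0.3780/2 = 0.1890 mol → 11.1 g
Anode: 2H₂O → O₂ + 4H⁺ + 4e⁻ → n(O₂) = 0.3780/4 = 0.09450 mol → 2.12 L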